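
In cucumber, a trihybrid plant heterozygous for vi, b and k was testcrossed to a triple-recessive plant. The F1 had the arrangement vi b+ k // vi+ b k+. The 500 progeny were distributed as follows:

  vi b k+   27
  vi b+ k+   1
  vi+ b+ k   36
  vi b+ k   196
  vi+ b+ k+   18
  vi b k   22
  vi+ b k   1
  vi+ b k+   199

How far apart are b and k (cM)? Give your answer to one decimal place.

8.4 cM

The two rarest classes, vi b+ k+ and vi+ b k, are the double crossovers. Comparing them with the parentals, only the k allele has switched, so k is the middle locus and the order is vi – k – b.
Crossovers in the k–b interval produce the single-crossover classes vi b k and vi+ b+ k+ (22 + 18 = 40) plus the double crossovers (2).
RF(k–b) = (40 + 2) / 500 = 42/500 = 0.0840 → 8.4 cM.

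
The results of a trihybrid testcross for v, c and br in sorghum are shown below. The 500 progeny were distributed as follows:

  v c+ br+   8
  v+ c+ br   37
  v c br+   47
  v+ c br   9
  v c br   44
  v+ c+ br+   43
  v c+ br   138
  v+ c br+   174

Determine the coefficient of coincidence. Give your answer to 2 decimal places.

The two most frequent reciprocal classes, v c+ br and v+ c br+, are the parental types, so the F1 was v c+ br / v+ c br+.
The two rarest classes, v c+ br+ and v+ c br, are the double crossovers. Comparing them with the parentals, only the br allele has switched, so br is the middle locus and the order is v – br – c.
v–br: (84 + 17)/500 = 0.2020; br–c: (87 + 17)/500 = 0.2080.
Expected DCO frequency = 0.2020 × 0.2080 ≈ 0.04202; observed = 17/500 ≈ 0.03400.
Coefficient of coincidence = 0.03400/0.04202 ≈ 0.81.

0.81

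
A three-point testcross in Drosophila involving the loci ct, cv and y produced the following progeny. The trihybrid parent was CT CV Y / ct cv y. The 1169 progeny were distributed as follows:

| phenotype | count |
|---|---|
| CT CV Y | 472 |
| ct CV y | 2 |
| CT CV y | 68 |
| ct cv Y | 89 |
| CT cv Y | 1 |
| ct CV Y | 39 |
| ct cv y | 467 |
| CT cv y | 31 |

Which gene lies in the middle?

cv

The two rarest classes, CT cv Y and ct CV y, are the double crossovers. Comparing them with the parentals, only the cv allele has switched, so cv is the middle locus and the order is y – cv – ct.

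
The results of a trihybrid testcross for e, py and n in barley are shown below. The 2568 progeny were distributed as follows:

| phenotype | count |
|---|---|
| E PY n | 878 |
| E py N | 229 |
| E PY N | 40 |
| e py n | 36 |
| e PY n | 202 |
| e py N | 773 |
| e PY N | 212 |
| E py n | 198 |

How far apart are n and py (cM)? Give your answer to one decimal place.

The two most frequent reciprocal classes, e py N and E PY n, are the parental types, so the F1 was e py N / E PY n.
The two rarest classes, e py n and E PY N, are the double crossovers. Comparing them with the parentals, only the n allele has switched, so n is the middle locus and the order is e – n – py.
Crossovers in the n–py interval produce the single-crossover classes e PY N and E py n (212 + 198 = 410) plus the double crossovers (76).
RF(n–py) = (410 + 76) / 2568 = 486/2568 = 0.1893 → 18.9 cM.

18.9 cM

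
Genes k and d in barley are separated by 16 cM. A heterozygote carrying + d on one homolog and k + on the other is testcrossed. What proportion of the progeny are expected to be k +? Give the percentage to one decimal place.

A map distance of 16 cM corresponds to a recombination frequency of 0.160.
The F1 is + d / k +, so k + is a parental gamete class with expected frequency (1 − r)/2 = 0.840/2 = 0.4200.
That is 0.4200 = 42.0% of the progeny.

42.0%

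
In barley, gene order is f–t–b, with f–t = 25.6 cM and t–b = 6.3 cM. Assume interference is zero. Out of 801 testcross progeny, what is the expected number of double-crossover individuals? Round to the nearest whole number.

13

Map distances give recombination frequencies of 0.256 and 0.063 for the two intervals.
With no interference, expected double-crossover frequency = 0.256 × 0.063 = 0.01613.
Expected number = 0.01613 × 801 = 12.92 ≈ 13.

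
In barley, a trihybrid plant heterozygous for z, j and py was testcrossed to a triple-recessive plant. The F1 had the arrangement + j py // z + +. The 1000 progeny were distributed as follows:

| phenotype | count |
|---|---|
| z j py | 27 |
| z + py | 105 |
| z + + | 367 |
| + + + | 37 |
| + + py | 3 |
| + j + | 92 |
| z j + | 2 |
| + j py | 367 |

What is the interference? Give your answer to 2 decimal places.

The two rarest classes, + + py and z j +, are the double crossovers. Comparing them with the parentals, only the j allele has switched, so j is the middle locus and the order is z – j – py.
z–j: (64 + 5)/1000 = 0.0690; j–py: (197 + 5)/1000 = 0.2020.
Expected DCO frequency = 0.0690 × 0.2020 ≈ 0.01394; observed = 5/1000 ≈ 0.00500.
Coefficient of coincidence = 0.00500/0.01394 ≈ 0.36; interference = 1 − 0.36 = 0.64.

0.64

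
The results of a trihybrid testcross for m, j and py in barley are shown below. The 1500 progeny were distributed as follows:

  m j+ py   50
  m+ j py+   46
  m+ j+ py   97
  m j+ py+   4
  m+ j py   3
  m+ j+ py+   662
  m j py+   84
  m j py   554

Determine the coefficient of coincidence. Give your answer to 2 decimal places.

The two most frequent reciprocal classes, m+ j+ py+ and m j py, are the parental types, so the F1 was m+ j+ py+ / m j py.
The two rarest classes, m j+ py+ and m+ j py, are the double crossovers. Comparing them with the parentals, only the m allele has switched, so m is the middle locus and the order is py – m – j.
py–m: (181 + 7)/1500 = 0.1253; m–j: (96 + 7)/1500 = 0.0687.
Expected DCO frequency = 0.1253 × 0.0687 ≈ 0.00861; observed = 7/1500 ≈ 0.00467.
Coefficient of coincidence = 0.00467/0.00861 ≈ 0.54.

0.54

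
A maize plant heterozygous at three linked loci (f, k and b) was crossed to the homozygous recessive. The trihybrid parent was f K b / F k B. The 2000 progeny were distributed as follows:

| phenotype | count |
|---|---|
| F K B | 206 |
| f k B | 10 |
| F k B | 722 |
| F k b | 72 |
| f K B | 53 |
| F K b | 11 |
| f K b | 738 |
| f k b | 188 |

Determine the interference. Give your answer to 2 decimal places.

The two rarest classes, F K b and f k B, are the double crossovers. Comparing them with the parentals, only the f allele has switched, so f is the middle locus and the order is k – f – b.
k–f: (394 + 21)/2000 = 0.2075; f–b: (125 + 21)/2000 = 0.0730.
Expected DCO frequency = 0.2075 × 0.0730 ≈ 0.01515; observed = 21/2000 ≈ 0.01050.
Coefficient of coincidence = 0.01050/0.01515 ≈ 0.69; interference = 1 − 0.69 = 0.31.

0.31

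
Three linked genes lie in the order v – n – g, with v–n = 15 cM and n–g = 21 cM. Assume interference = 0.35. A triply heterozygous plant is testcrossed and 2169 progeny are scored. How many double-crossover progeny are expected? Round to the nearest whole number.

44

Map distances give recombination frequencies of 0.150 and 0.210 for the two intervals.
With interference 0.35 (so coincidence = 0.65), expected double-crossover frequency = 0.150 × 0.210 × 0.65 = 0.02048.
Expected number = 0.02048 × 2169 = 44.41 ≈ 44.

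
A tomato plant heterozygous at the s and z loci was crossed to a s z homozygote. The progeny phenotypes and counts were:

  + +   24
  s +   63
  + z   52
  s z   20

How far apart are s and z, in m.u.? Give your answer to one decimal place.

27.7 m.u.

The two most frequent classes, + z (52) and s + (63), are the parental types, so the F1 was + z / s +.
The recombinant classes are + + and s z: 24 + 20 = 44.
Recombination frequency = 44/159 = 0.2767 ≈ 27.7%, i.e. 27.7 m.u.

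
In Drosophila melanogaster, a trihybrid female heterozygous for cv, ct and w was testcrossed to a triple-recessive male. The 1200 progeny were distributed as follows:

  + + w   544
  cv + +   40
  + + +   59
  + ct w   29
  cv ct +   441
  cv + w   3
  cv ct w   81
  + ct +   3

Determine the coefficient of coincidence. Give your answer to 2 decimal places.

0.66

The two most frequent reciprocal classes, + + w and cv ct +, are the parental types, so the F1 was + + w / cv ct +.
The two rarest classes, cv + w and + ct +, are the double crossovers. Comparing them with the parentals, only the cv allele has switched, so cv is the middle locus and the order is w – cv – ct.
w–cv: (140 + 6)/1200 = 0.1217; cv–ct: (69 + 6)/1200 = 0.0625.
Expected DCO frequency = 0.1217 × 0.0625 ≈ 0.00761; observed = 6/1200 ≈ 0.00500.
Coefficient of coincidence = 0.00500/0.00761 ≈ 0.66.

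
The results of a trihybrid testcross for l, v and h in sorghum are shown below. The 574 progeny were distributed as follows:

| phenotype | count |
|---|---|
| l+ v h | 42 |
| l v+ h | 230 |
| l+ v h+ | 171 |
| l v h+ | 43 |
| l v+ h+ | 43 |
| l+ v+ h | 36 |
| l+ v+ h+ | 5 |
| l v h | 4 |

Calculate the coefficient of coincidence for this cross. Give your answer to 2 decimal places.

0.62

The two most frequent reciprocal classes, l+ v h+ and l v+ h, are the parental types, so the F1 was l+ v h+ / l v+ h.
The two rarest classes, l+ v+ h+ and l v h, are the double crossovers. Comparing them with the parentals, only the v allele has switched, so v is the middle locus and the order is h – v – l.
h–v: (85 + 9)/574 = 0.1638; v–l: (79 + 9)/574 = 0.1533.
Expected DCO frequency = 0.1638 × 0.1533 ≈ 0.02511; observed = 9/574 ≈ 0.01568.
Coefficient of coincidence = 0.01568/0.02511 ≈ 0.62.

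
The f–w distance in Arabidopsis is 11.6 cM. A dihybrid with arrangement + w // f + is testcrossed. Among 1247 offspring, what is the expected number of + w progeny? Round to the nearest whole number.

A map distance of 11.6 cM corresponds to a recombination frequency of 0.116.
The F1 is + w / f +, so + w is a parental gamete class with expected frequency (1 − r)/2 = 0.884/2 = 0.4420.
Expected number = 0.4420 × 1247 = 551.17 ≈ 551.

551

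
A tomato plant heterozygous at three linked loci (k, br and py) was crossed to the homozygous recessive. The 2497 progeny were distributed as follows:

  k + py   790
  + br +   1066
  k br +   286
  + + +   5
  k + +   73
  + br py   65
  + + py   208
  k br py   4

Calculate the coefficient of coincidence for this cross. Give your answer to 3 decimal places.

The two most frequent reciprocal classes, k + py and + br +, are the parental types, so the F1 was k + py / + br +.
The two rarest classes, k br py and + + +, are the double crossovers. Comparing them with the parentals, only the br allele has switched, so br is the middle locus and the order is k – br – py.
k–br: (494 + 9)/2497 = 0.2014; br–py: (138 + 9)/2497 = 0.0589.
Expected DCO frequency = 0.2014 × 0.0589 ≈ 0.01186; observed = 9/2497 ≈ 0.00360.
Coefficient of coincidence = 0.00360/0.01186 ≈ 0.304.

0.304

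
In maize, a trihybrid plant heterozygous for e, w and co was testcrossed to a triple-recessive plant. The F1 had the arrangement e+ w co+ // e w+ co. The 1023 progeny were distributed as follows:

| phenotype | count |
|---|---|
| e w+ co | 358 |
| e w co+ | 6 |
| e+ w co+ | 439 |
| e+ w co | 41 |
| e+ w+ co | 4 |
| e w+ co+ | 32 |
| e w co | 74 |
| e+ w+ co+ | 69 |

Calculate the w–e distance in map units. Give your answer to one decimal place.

The two rarest classes, e w co+ and e+ w+ co, are the double crossovers. Comparing them with the parentals, only the e allele has switched, so e is the middle locus and the order is w – e – co.
Crossovers in the w–e interval produce the single-crossover classes e+ w+ co+ and e w co (69 + 74 = 143) plus the double crossovers (10).
RF(w–e) = (143 + 10) / 1023 = 153/1023 = 0.1496 → 15.0 map units.

15.0 map units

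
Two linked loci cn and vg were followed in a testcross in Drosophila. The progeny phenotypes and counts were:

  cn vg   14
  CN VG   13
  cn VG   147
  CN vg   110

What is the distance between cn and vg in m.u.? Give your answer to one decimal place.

The two most frequent classes, CN vg (110) and cn VG (147), are the parental types, so the F1 was CN vg / cn VG.
The recombinant classes are CN VG and cn vg: 13 + 14 = 27.
Recombination frequency = 27/284 = 0.0951 ≈ 9.5%, i.e. 9.5 m.u.

9.5 m.u.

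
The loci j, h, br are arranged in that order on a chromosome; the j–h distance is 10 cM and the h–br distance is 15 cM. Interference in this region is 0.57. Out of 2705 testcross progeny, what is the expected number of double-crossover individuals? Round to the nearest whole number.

Map distances give recombination frequencies of 0.100 and 0.150 for the two intervals.
With interference 0.57 (so coincidence = 0.43), expected double-crossover frequency = 0.100 × 0.150 × 0.43 = 0.00645.
Expected number = 0.00645 × 2705 = 17.45 ≈ 17.

17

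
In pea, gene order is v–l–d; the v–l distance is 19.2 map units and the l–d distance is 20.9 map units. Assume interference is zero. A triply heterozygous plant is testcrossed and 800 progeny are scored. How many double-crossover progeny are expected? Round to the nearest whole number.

32

Map distances give recombination frequencies of 0.192 and 0.209 for the two intervals.
With no interference, expected double-crossover frequency = 0.192 × 0.209 = 0.04013.
Expected number = 0.04013 × 800 = 32.10 ≈ 32.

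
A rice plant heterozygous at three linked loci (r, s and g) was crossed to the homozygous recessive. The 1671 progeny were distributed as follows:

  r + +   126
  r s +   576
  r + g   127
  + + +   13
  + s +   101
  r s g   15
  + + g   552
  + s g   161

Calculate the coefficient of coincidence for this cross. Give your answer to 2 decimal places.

0.58

The two most frequent reciprocal classes, + + g and r s +, are the parental types, so the F1 was + + g / r s +.
The two rarest classes, + + + and r s g, are the double crossovers. Comparing them with the parentals, only the g allele has switched, so g is the middle locus and the order is s – g – r.
s–g: (287 + 28)/1671 = 0.1885; g–r: (228 + 28)/1671 = 0.1532.
Expected DCO frequency = 0.1885 × 0.1532 ≈ 0.02888; observed = 28/1671 ≈ 0.01676.
Coefficient of coincidence = 0.01676/0.02888 ≈ 0.58.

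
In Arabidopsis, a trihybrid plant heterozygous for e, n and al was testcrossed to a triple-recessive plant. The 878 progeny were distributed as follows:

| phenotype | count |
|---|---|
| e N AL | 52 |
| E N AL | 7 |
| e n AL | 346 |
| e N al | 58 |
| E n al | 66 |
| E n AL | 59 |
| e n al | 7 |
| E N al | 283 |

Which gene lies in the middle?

The two most frequent reciprocal classes, e n AL and E N al, are the parental types, so the F1 was e n AL / E N al.
The two rarest classes, e n al and E N AL, are the double crossovers. Comparing them with the parentals, only the al allele has switched, so al is the middle locus and the order is e – al – n.

al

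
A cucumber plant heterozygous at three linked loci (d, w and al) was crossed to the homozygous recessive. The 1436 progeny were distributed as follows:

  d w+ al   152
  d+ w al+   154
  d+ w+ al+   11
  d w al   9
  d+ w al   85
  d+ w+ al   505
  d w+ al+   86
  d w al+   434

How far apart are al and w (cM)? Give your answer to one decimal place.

13.3 cM

The two most frequent reciprocal classes, d w al+ and d+ w+ al, are the parental types, so the F1 was d w al+ / d+ w+ al.
The two rarest classes, d w al and d+ w+ al+, are the double crossovers. Comparing them with the parentals, only the al allele has switched, so al is the middle locus and the order is d – al – w.
Crossovers in the al–w interval produce the single-crossover classes d w+ al+ and d+ w al (86 + 85 = 171) plus the double crossovers (20).
RF(al–w) = (171 + 20) / 1436 = 191/1436 = 0.1330 → 13.3 cM.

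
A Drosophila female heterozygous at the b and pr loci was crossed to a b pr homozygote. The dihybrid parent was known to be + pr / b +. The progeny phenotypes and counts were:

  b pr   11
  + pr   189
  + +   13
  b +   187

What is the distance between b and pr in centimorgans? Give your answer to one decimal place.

The recombinant classes are + + and b pr: 13 + 11 = 24.
Recombination frequency = 24/400 = 0.0600 ≈ 6.0%, i.e. 6.0 centimorgans.

6.0 centimorgans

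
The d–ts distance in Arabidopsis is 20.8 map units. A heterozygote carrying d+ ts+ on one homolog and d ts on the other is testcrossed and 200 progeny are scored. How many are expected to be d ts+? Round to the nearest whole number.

21

A map distance of 20.8 map units corresponds to a recombination frequency of 0.208.
The F1 is d+ ts+ / d ts, so d ts+ is a recombinant gamete class with expected frequency r/2 = 0.208/2 = 0.1040.
Expected number = 0.1040 × 200 = 20.80 ≈ 21.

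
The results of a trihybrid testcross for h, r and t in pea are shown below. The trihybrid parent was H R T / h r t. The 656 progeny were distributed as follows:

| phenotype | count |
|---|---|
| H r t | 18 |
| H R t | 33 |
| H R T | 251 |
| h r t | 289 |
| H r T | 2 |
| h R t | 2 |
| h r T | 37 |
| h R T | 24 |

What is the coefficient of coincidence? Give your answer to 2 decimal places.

The two rarest classes, H r T and h R t, are the double crossovers. Comparing them with the parentals, only the r allele has switched, so r is the middle locus and the order is t – r – h.
t–r: (70 + 4)/656 = 0.1128; r–h: (42 + 4)/656 = 0.0701.
Expected DCO frequency = 0.1128 × 0.0701 ≈ 0.00791; observed = 4/656 ≈ 0.00610.
Coefficient of coincidence = 0.00610/0.00791 ≈ 0.77.

0.77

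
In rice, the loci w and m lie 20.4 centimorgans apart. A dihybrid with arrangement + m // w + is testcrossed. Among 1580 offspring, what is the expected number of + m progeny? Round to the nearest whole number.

629

A map distance of 20.4 centimorgans corresponds to a recombination frequency of 0.204.
The F1 is + m / w +, so + m is a parental gamete class with expected frequency (1 − r)/2 = 0.796/2 = 0.3980.
Expected number = 0.3980 × 1580 = 628.84 ≈ 629.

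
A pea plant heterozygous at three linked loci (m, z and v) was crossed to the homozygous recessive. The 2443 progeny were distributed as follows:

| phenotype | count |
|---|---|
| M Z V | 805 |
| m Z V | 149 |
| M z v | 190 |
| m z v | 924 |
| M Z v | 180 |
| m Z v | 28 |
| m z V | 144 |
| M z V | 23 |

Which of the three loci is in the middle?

The two most frequent reciprocal classes, M Z V and m z v, are the parental types, so the F1 was M Z V / m z v.
The two rarest classes, M z V and m Z v, are the double crossovers. Comparing them with the parentals, only the z allele has switched, so z is the middle locus and the order is v – z – m.

z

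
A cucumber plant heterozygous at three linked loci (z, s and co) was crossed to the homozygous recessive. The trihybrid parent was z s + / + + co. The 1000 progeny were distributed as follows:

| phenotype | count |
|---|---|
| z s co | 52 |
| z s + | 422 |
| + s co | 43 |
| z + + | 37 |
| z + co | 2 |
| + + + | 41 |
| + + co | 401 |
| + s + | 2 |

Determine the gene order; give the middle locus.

The two rarest classes, + s + and z + co, are the double crossovers. Comparing them with the parentals, only the z allele has switched, so z is the middle locus and the order is co – z – s.

z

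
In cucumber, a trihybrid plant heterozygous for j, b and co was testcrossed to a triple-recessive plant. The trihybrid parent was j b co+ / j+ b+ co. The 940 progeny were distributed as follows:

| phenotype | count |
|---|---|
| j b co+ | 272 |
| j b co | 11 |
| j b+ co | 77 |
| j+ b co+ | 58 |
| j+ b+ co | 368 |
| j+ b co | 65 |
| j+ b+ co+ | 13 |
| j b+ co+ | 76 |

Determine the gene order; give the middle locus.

The two rarest classes, j b co and j+ b+ co+, are the double crossovers. Comparing them with the parentals, only the co allele has switched, so co is the middle locus and the order is b – co – j.

co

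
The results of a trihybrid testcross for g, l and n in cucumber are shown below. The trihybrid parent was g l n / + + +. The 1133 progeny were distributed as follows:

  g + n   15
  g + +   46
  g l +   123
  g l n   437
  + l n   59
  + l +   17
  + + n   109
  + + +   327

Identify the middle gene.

l

The two rarest classes, g + n and + l +, are the double crossovers. Comparing them with the parentals, only the l allele has switched, so l is the middle locus and the order is g – l – n.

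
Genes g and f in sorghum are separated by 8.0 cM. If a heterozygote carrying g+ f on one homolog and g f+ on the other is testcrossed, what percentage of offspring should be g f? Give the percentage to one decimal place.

A map distance of 8.0 cM corresponds to a recombination frequency of 0.080.
The F1 is g+ f / g f+, so g f is a recombinant gamete class with expected frequency r/2 = 0.080/2 = 0.0400.
That is 0.0400 = 4.0% of the progeny.

4.0%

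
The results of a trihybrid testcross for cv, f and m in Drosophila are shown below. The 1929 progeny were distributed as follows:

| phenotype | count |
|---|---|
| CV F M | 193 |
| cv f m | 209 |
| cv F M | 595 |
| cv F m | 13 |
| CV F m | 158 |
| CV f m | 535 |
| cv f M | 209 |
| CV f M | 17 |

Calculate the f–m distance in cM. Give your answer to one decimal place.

The two most frequent reciprocal classes, CV f m and cv F M, are the parental types, so the F1 was CV f m / cv F M.
The two rarest classes, CV f M and cv F m, are the double crossovers. Comparing them with the parentals, only the m allele has switched, so m is the middle locus and the order is f – m – cv.
Crossovers in the f–m interval produce the single-crossover classes CV F m and cv f M (158 + 209 = 367) plus the double crossovers (30).
RF(f–m) = (367 + 30) / 1929 = 397/1929 = 0.2058 → 20.6 cM.

20.6 cM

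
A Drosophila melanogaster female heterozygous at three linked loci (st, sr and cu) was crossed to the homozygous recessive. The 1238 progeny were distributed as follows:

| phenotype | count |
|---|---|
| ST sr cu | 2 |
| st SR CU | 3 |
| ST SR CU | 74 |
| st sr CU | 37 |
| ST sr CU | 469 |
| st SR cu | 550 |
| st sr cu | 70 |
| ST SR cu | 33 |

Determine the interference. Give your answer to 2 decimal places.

The two most frequent reciprocal classes, st SR cu and ST sr CU, are the parental types, so the F1 was st SR cu / ST sr CU.
The two rarest classes, st SR CU and ST sr cu, are the double crossovers. Comparing them with the parentals, only the cu allele has switched, so cu is the middle locus and the order is st – cu – sr.
st–cu: (70 + 5)/1238 = 0.0606; cu–sr: (144 + 5)/1238 = 0.1204.
Expected DCO frequency = 0.0606 × 0.1204 ≈ 0.00730; observed = 5/1238 ≈ 0.00404.
Coefficient of coincidence = 0.00404/0.00730 ≈ 0.55; interference = 1 − 0.55 = 0.45.

0.45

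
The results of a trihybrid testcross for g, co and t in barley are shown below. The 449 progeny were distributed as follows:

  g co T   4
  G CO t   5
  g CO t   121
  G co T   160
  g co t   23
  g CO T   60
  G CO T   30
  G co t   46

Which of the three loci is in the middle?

g

The two most frequent reciprocal classes, G co T and g CO t, are the parental types, so the F1 was G co T / g CO t.
The two rarest classes, g co T and G CO t, are the double crossovers. Comparing them with the parentals, only the g allele has switched, so g is the middle locus and the order is co – g – t.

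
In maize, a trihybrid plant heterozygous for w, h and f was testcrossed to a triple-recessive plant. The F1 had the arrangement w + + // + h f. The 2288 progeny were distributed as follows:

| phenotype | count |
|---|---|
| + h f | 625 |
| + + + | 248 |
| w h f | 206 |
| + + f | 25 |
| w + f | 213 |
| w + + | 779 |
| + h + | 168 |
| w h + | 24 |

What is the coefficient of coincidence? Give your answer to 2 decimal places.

0.52

The two rarest classes, w h + and + + f, are the double crossovers. Comparing them with the parentals, only the h allele has switched, so h is the middle locus and the order is w – h – f.
w–h: (454 + 49)/2288 = 0.2198; h–f: (381 + 49)/2288 = 0.1879.
Expected DCO frequency = 0.2198 × 0.1879 ≈ 0.04130; observed = 49/2288 ≈ 0.02142.
Coefficient of coincidence = 0.02142/0.04130 ≈ 0.52.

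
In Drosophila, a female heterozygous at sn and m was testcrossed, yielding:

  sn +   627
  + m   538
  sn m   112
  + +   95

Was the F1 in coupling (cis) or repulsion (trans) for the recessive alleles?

trans

The two most frequent classes are + m (538) and sn + (627); these are the parental (non-recombinant) types.
So the F1 carried + m on one chromosome and sn + on the other — the recessive alleles are on opposite chromosomes (trans / repulsion).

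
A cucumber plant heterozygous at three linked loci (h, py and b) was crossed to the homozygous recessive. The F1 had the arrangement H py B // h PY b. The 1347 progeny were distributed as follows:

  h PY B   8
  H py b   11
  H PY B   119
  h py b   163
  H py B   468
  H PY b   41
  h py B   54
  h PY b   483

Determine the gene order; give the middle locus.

b

The two rarest classes, H py b and h PY B, are the double crossovers. Comparing them with the parentals, only the b allele has switched, so b is the middle locus and the order is py – b – h.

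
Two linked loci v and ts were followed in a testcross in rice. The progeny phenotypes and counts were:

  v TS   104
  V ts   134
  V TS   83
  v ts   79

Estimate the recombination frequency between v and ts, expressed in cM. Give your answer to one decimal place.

40.5 cM

The two most frequent classes, V ts (134) and v TS (104), are the parental types, so the F1 was V ts / v TS.
The recombinant classes are V TS and v ts: 83 + 79 = 162.
Recombination frequency = 162/400 = 0.4050 ≈ 40.5%, i.e. 40.5 cM.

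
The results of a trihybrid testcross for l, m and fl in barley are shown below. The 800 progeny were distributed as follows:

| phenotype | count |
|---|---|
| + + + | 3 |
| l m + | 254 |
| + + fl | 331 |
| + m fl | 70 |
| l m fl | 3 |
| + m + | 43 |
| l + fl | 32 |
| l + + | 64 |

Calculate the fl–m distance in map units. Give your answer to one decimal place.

The two most frequent reciprocal classes, l m + and + + fl, are the parental types, so the F1 was l m + / + + fl.
The two rarest classes, l m fl and + + +, are the double crossovers. Comparing them with the parentals, only the fl allele has switched, so fl is the middle locus and the order is m – fl – l.
Crossovers in the m–fl interval produce the single-crossover classes l + + and + m fl (64 + 70 = 134) plus the double crossovers (6).
RF(m–fl) = (134 + 6) / 800 = 140/800 = 0.1750 → 17.5 map units.

17.5 map units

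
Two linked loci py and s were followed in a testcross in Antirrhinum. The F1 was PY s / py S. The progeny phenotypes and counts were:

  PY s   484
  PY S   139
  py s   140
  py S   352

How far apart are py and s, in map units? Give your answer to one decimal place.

25.0 map units

The recombinant classes are PY S and py s: 139 + 140 = 279.
Recombination frequency = 279/1115 = 0.2502 ≈ 25.0%, i.e. 25.0 map units.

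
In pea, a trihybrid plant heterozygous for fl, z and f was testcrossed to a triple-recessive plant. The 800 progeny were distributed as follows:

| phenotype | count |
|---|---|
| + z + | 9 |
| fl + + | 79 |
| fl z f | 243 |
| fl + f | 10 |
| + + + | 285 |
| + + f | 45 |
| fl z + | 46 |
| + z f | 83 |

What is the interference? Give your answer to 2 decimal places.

0.24

The two most frequent reciprocal classes, fl z f and + + +, are the parental types, so the F1 was fl z f / + + +.
The two rarest classes, fl + f and + z +, are the double crossovers. Comparing them with the parentals, only the z allele has switched, so z is the middle locus and the order is f – z – fl.
f–z: (91 + 19)/800 = 0.1375; z–fl: (162 + 19)/800 = 0.2263.
Expected DCO frequency = 0.1375 × 0.2263 ≈ 0.03112; observed = 19/800 ≈ 0.02375.
Coefficient of coincidence = 0.02375/0.03112 ≈ 0.76; interference = 1 − 0.76 = 0.24.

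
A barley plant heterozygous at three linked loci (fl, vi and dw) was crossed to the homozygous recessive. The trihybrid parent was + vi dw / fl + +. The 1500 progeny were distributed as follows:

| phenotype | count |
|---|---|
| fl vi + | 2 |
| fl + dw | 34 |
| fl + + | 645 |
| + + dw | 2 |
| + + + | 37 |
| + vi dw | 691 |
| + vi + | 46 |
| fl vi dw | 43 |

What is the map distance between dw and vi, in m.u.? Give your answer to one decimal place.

5.6 m.u.

The two rarest classes, + + dw and fl vi +, are the double crossovers. Comparing them with the parentals, only the vi allele has switched, so vi is the middle locus and the order is dw – vi – fl.
Crossovers in the dw–vi interval produce the single-crossover classes + vi + and fl + dw (46 + 34 = 80) plus the double crossovers (4).
RF(dw–vi) = (80 + 4) / 1500 = 84/1500 = 0.0560 → 5.6 m.u.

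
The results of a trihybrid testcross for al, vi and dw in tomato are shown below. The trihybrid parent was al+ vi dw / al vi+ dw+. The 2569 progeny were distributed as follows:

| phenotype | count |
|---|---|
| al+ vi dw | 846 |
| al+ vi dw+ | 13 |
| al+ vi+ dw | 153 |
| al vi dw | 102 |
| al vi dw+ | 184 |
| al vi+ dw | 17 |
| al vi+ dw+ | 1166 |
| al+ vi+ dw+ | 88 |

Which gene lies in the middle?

dw

The two rarest classes, al+ vi dw+ and al vi+ dw, are the double crossovers. Comparing them with the parentals, only the dw allele has switched, so dw is the middle locus and the order is vi – dw – al.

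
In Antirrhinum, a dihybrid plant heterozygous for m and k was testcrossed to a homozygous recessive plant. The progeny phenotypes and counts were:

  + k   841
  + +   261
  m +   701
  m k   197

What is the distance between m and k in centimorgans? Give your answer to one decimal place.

The two most frequent classes, + k (841) and m + (701), are the parental types, so the F1 was + k / m +.
The recombinant classes are + + and m k: 261 + 197 = 458.
Recombination frequency = 458/2000 = 0.2290 ≈ 22.9%, i.e. 22.9 centimorgans.

22.9 centimorgans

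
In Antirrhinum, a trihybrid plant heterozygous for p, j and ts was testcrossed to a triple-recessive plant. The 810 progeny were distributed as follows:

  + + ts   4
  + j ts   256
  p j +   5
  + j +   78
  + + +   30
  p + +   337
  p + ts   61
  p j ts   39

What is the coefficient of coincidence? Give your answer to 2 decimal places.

0.63

The two most frequent reciprocal classes, p + + and + j ts, are the parental types, so the F1 was p + + / + j ts.
The two rarest classes, p j + and + + ts, are the double crossovers. Comparing them with the parentals, only the j allele has switched, so j is the middle locus and the order is p – j – ts.
p–j: (69 + 9)/810 = 0.0963; j–ts: (139 + 9)/810 = 0.1827.
Expected DCO frequency = 0.0963 × 0.1827 ≈ 0.01759; observed = 9/810 ≈ 0.01111.
Coefficient of coincidence = 0.01111/0.01759 ≈ 0.63.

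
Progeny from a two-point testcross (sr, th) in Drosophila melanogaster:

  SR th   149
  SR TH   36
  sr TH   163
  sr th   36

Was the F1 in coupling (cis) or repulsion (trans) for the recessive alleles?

trans

The two most frequent classes are SR th (149) and sr TH (163); these are the parental (non-recombinant) types.
So the F1 carried SR th on one chromosome and sr TH on the other — the recessive alleles are on opposite chromosomes (trans / repulsion).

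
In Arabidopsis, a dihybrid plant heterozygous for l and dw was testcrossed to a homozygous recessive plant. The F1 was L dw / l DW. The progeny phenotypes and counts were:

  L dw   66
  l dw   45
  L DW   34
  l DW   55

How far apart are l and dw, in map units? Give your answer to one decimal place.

The recombinant classes are L DW and l dw: 34 + 45 = 79.
Recombination frequency = 79/200 = 0.3950 ≈ 39.5%, i.e. 39.5 map units.

39.5 map units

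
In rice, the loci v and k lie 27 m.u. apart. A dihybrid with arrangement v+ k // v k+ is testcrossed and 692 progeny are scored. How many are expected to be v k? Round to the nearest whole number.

93

A map distance of 27 m.u. corresponds to a recombination frequency of 0.270.
The F1 is v+ k / v k+, so v k is a recombinant gamete class with expected frequency r/2 = 0.270/2 = 0.1350.
Expected number = 0.1350 × 692 = 93.42 ≈ 93.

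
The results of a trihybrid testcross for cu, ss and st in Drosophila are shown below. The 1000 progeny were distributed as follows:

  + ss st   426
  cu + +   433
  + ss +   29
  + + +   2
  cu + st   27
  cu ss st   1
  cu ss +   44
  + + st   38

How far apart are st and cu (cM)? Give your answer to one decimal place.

5.9 cM

The two most frequent reciprocal classes, + ss st and cu + +, are the parental types, so the F1 was + ss st / cu + +.
The two rarest classes, cu ss st and + + +, are the double crossovers. Comparing them with the parentals, only the cu allele has switched, so cu is the middle locus and the order is st – cu – ss.
Crossovers in the st–cu interval produce the single-crossover classes + ss + and cu + st (29 + 27 = 56) plus the double crossovers (3).
RF(st–cu) = (56 + 3) / 1000 = 59/1000 = 0.0590 → 5.9 cM.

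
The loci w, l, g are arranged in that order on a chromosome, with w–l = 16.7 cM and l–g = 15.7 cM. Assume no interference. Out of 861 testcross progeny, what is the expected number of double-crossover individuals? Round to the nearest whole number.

23

Map distances give recombination frequencies of 0.167 and 0.157 for the two intervals.
With no interference, expected double-crossover frequency = 0.167 × 0.157 = 0.02622.
Expected number = 0.02622 × 861 = 22.57 ≈ 23.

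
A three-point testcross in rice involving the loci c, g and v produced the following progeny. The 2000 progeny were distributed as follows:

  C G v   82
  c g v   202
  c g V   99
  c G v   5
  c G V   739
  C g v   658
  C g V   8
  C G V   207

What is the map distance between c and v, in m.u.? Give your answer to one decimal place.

21.1 m.u.

The two most frequent reciprocal classes, C g v and c G V, are the parental types, so the F1 was C g v / c G V.
The two rarest classes, C g V and c G v, are the double crossovers. Comparing them with the parentals, only the v allele has switched, so v is the middle locus and the order is g – v – c.
Crossovers in the v–c interval produce the single-crossover classes c g v and C G V (202 + 207 = 409) plus the double crossovers (13).
RF(v–c) = (409 + 13) / 2000 = 422/2000 = 0.2110 → 21.1 m.u.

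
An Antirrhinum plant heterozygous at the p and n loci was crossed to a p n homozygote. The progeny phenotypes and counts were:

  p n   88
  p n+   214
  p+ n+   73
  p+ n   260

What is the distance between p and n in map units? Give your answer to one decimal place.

25.4 map units

The two most frequent classes, p+ n (260) and p n+ (214), are the parental types, so the F1 was p+ n / p n+.
The recombinant classes are p+ n+ and p n: 73 + 88 = 161.
Recombination frequency = 161/635 = 0.2535 ≈ 25.4%, i.e. 25.4 map units.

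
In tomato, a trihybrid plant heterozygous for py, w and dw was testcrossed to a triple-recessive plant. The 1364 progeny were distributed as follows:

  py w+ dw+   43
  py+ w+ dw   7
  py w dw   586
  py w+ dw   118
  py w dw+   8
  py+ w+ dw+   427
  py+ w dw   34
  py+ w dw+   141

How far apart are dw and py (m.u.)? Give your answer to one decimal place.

The two most frequent reciprocal classes, py+ w+ dw+ and py w dw, are the parental types, so the F1 was py+ w+ dw+ / py w dw.
The two rarest classes, py+ w+ dw and py w dw+, are the double crossovers. Comparing them with the parentals, only the dw allele has switched, so dw is the middle locus and the order is py – dw – w.
Crossovers in the py–dw interval produce the single-crossover classes py w+ dw+ and py+ w dw (43 + 34 = 77) plus the double crossovers (15).
RF(py–dw) = (77 + 15) / 1364 = 92/1364 = 0.0674 → 6.7 m.u.

6.7 m.u.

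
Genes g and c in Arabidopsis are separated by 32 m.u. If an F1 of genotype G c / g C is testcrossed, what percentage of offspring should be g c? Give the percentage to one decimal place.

16.0%

A map distance of 32 m.u. corresponds to a recombination frequency of 0.320.
The F1 is G c / g C, so g c is a recombinant gamete class with expected frequency r/2 = 0.320/2 = 0.1600.
That is 0.1600 = 16.0% of the progeny.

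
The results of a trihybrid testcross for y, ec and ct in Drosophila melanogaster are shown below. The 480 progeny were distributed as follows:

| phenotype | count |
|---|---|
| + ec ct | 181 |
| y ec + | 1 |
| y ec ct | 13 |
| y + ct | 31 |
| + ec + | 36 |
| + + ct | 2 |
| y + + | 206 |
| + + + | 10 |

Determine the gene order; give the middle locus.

ec

The two most frequent reciprocal classes, y + + and + ec ct, are the parental types, so the F1 was y + + / + ec ct.
The two rarest classes, y ec + and + + ct, are the double crossovers. Comparing them with the parentals, only the ec allele has switched, so ec is the middle locus and the order is y – ec – ct.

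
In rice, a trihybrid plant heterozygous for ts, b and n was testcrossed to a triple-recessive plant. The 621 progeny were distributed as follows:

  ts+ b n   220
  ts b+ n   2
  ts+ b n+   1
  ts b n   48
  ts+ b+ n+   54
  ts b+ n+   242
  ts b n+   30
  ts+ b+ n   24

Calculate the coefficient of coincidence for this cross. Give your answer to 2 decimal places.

0.31

The two most frequent reciprocal classes, ts+ b n and ts b+ n+, are the parental types, so the F1 was ts+ b n / ts b+ n+.
The two rarest classes, ts+ b n+ and ts b+ n, are the double crossovers. Comparing them with the parentals, only the n allele has switched, so n is the middle locus and the order is b – n – ts.
b–n: (54 + 3)/621 = 0.0918; n–ts: (102 + 3)/621 = 0.1691.
Expected DCO frequency = 0.0918 × 0.1691 ≈ 0.01552; observed = 3/621 ≈ 0.00483.
Coefficient of coincidence = 0.00483/0.01552 ≈ 0.31.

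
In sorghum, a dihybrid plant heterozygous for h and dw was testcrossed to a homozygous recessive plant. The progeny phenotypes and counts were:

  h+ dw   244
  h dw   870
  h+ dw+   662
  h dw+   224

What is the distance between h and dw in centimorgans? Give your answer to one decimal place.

23.4 centimorgans

The two most frequent classes, h+ dw+ (662) and h dw (870), are the parental types, so the F1 was h+ dw+ / h dw.
The recombinant classes are h+ dw and h dw+: 244 + 224 = 468.
Recombination frequency = 468/2000 = 0.2340 ≈ 23.4%, i.e. 23.4 centimorgans.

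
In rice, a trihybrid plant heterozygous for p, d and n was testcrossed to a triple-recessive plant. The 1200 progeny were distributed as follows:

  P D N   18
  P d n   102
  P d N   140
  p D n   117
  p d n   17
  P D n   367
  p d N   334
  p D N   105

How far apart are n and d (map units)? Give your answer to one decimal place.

20.2 map units

The two most frequent reciprocal classes, p d N and P D n, are the parental types, so the F1 was p d N / P D n.
The two rarest classes, p d n and P D N, are the double crossovers. Comparing them with the parentals, only the n allele has switched, so n is the middle locus and the order is d – n – p.
Crossovers in the d–n interval produce the single-crossover classes p D N and P d n (105 + 102 = 207) plus the double crossovers (35).
RF(d–n) = (207 + 35) / 1200 = 242/1200 = 0.2017 → 20.2 map units.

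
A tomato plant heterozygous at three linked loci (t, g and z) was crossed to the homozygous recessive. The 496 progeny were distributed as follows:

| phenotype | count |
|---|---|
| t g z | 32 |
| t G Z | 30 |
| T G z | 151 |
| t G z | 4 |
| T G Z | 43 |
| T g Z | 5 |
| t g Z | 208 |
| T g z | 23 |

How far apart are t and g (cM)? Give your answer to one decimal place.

The two most frequent reciprocal classes, t g Z and T G z, are the parental types, so the F1 was t g Z / T G z.
The two rarest classes, T g Z and t G z, are the double crossovers. Comparing them with the parentals, only the t allele has switched, so t is the middle locus and the order is z – t – g.
Crossovers in the t–g interval produce the single-crossover classes t G Z and T g z (30 + 23 = 53) plus the double crossovers (9).
RF(t–g) = (53 + 9) / 496 = 62/496 = 0.1250 → 12.5 cM.

12.5 cM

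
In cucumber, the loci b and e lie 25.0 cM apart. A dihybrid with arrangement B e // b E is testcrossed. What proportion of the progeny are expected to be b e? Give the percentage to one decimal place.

A map distance of 25.0 cM corresponds to a recombination frequency of 0.250.
The F1 is B e / b E, so b e is a recombinant gamete class with expected frequency r/2 = 0.250/2 = 0.1250.
That is 0.1250 = 12.5% of the progeny.

12.5%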